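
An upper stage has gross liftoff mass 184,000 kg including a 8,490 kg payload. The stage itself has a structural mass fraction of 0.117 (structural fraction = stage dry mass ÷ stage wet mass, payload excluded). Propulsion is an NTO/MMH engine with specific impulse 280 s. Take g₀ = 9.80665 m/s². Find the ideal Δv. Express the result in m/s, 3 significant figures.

Stage wet mass = m₀ − payload = 184,000 − 8,490 = 175,510 kg.
Stage dry mass = ε × stage wet mass = 0.117 × 175,510 = 20,534.7 kg.
Burnout mass m_f = stage dry + payload = 20,534.7 + 8,490 = 29,024.7 kg.
v_e = Isp · g₀ = 280 × 9.80665 = 2745.9 m/s.
Rocket equation: Δv = v_e · ln(184,000/29,024.7) = 2745.9 × ln(6.339) = 2745.9 × 1.8468 ≈ 5071 m/s.

Δv ≈ 5070 m/s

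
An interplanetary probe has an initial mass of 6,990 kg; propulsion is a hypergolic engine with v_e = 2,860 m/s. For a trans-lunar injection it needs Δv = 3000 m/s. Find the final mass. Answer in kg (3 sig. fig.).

Using Δv = v_e ln(m₀/m_f): m₀/m_f = exp(Δv / v_e) = exp(3000 / 2860.0) = exp(1.0490) = 2.8547.
m_f = m₀ / 2.8547 = 6,990 / 2.8547 = 2,448.59 kg.

final mass ≈ 2450 kg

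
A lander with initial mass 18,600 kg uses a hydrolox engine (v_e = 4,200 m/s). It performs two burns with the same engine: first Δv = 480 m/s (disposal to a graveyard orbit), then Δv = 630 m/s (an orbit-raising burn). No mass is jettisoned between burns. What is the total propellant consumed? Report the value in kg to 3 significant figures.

total propellant consumed ≈ 4320 kg

After the first burn: m = 18600 × exp(−480/4200.0) = 18600 × 0.89200 = 16,591.2 kg.
After the second burn: m = 16,591.2 × exp(−630/4200.0) = 16,591.2 × 0.86071 = 14,280.2 kg.
Total propellant = m₀ − m_final = 18600 − 14,280.2 = 4,319.8 kg.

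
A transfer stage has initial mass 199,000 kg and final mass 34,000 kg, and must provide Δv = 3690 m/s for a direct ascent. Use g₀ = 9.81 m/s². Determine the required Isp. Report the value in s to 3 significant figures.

Isp ≈ 213 s

ln(m₀/m_f) = ln(199000/34000) = ln(5.853) = 1.7669.
v_e = Δv / ln(m₀/m_f) = 3690 / 1.7669 = 2088.4 m/s.
Isp = v_e / g₀ = 2088.4 / 9.81 = 212.9 s.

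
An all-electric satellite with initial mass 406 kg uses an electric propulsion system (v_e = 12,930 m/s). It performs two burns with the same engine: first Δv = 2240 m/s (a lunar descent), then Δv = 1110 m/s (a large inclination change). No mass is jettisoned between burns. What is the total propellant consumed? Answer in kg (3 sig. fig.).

total propellant consumed ≈ 92.7 kg

After the first burn: m = 406 × exp(−2240/12930.0) = 406 × 0.84094 = 341.422 kg.
After the second burn: m = 341.422 × exp(−1110/12930.0) = 341.422 × 0.91773 = 313.333 kg.
Total propellant = m₀ − m_final = 406 − 313.333 = 92.667 kg.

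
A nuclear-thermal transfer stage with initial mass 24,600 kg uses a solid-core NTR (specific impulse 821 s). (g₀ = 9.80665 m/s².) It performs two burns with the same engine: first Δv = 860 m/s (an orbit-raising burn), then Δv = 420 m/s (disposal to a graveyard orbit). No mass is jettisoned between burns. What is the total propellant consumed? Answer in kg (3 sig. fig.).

total propellant consumed ≈ 3620 kg

v_e = Isp · g₀ = 821 × 9.80665 = 8051.3 m/s.
After the first burn: m = 24600 × exp(−860/8051.3) = 24600 × 0.89869 = 22,107.8 kg.
After the second burn: m = 22,107.8 × exp(−420/8051.3) = 22,107.8 × 0.94917 = 20,984.1 kg.
Total propellant = m₀ − m_final = 24600 − 20,984.1 = 3,615.9 kg.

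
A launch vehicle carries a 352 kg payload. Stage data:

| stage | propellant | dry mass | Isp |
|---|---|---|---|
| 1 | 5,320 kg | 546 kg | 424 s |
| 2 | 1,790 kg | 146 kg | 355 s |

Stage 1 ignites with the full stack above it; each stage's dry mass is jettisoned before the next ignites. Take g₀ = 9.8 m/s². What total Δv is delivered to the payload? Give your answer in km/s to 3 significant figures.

Δv ≈ 9.70 km/s

Ignition mass of stage 1 = 5,320+546 + 1,790+146 + 352 = 8,154 kg.
Stage 1: m₀ = 8,154 kg, m_f = 8,154 − 5,320 = 2,834 kg; Δv = 424×9.8×ln(2.877) = 4155.2×1.0568 ≈ 4391 m/s.
Stage 2: m₀ = 2,288 kg, m_f = 2,288 − 1,790 = 498 kg; Δv = 355×9.8×ln(4.594) = 3479.0×1.5248 ≈ 5305 m/s.
Total Δv = 4391 + 5305 = 9696 m/s.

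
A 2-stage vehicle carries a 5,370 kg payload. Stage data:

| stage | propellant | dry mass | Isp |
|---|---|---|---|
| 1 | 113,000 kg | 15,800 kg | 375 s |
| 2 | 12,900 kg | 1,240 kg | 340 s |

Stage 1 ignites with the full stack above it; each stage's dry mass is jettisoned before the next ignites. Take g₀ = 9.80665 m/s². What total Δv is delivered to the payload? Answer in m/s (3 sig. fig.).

Ignition mass of stage 1 = 113,000+15,800 + 12,900+1,240 + 5,370 = 148,310 kg.
Stage 1: m₀ = 148,310 kg, m_f = 148,310 − 113,000 = 35,310 kg; Δv = 375×9.80665×ln(4.2) = 3677.5×1.4351 ≈ 5278 m/s.
Stage 2: m₀ = 19,510 kg, m_f = 19,510 − 12,900 = 6,610 kg; Δv = 340×9.80665×ln(2.952) = 3334.3×1.0823 ≈ 3609 m/s.
Total Δv = 5278 + 3609 = 8887 m/s.

Δv ≈ 8890 m/s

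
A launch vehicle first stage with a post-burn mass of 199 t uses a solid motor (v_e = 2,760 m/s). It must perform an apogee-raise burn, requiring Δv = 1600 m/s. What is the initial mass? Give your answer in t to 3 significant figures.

initial mass ≈ 355 t

m₀/m_f = exp(Δv / v_e) = exp(1600 / 2760.0) = exp(0.5797) = 1.7855.
m₀ = m_f × 1.7855 = 199 × 1.7855 = 355.315 t.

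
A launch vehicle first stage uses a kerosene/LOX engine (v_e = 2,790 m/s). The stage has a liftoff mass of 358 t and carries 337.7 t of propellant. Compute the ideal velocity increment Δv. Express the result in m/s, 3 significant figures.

m_f = m₀ − m_prop = 358 − 337.7 = 20.3 t.
Using Δv = v_e ln(m₀/m_f): Δv = v_e · ln(m₀/m_f) = 2790.0 × ln(17.64) = 2790.0 × 2.8699 ≈ 8007.1 m/s.

Δv ≈ 8010 m/s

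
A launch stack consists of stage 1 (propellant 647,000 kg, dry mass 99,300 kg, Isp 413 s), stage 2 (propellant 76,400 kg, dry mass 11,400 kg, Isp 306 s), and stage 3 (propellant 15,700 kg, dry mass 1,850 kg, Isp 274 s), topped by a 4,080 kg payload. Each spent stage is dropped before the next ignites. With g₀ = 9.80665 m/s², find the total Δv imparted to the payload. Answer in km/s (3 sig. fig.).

Ignition mass of stage 1 = 647,000+99,300 + 76,400+11,400 + 15,700+1,850 + 4,080 = 855,730 kg.
Stage 1: m₀ = 855,730 kg, m_f = 855,730 − 647,000 = 208,730 kg; Δv = 413×9.80665×ln(4.1) = 4050.1×1.4109 ≈ 5714 m/s.
Stage 2: m₀ = 109,430 kg, m_f = 109,430 − 76,400 = 33,030 kg; Δv = 306×9.80665×ln(3.313) = 3000.8×1.1979 ≈ 3595 m/s.
Stage 3: m₀ = 21,630 kg, m_f = 21,630 − 15,700 = 5,930 kg; Δv = 274×9.80665×ln(3.648) = 2687.0×1.2941 ≈ 3477 m/s.
Total Δv = 5714 + 3595 + 3477 = 12786 m/s.

Δv ≈ 12.8 km/s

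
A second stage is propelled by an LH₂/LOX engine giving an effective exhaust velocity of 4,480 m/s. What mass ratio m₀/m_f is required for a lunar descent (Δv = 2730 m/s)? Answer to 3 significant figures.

mass ratio ≈ 1.84

From the ideal rocket equation, m₀/m_f = exp(Δv / v_e) = exp(2730 / 4480.0) = exp(0.6094) = 1.8393.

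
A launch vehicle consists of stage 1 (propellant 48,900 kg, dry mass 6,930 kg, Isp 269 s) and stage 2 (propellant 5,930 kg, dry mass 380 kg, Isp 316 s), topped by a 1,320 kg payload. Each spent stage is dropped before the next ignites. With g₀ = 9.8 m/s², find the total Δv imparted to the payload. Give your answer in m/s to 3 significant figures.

Ignition mass of stage 1 = 48,900+6,930 + 5,930+380 + 1,320 = 63,460 kg.
Stage 1: m₀ = 63,460 kg, m_f = 63,460 − 48,900 = 14,560 kg; Δv = 269×9.8×ln(4.359) = 2636.2×1.4721 ≈ 3881 m/s.
Stage 2: m₀ = 7,630 kg, m_f = 7,630 − 5,930 = 1,700 kg; Δv = 316×9.8×ln(4.488) = 3096.8×1.5015 ≈ 4650 m/s.
Total Δv = 3881 + 4650 = 8531 m/s.

Δv ≈ 8530 m/s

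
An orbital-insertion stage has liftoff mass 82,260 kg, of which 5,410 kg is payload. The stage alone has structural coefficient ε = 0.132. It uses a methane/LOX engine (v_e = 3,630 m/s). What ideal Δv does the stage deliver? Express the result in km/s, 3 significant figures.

Δv ≈ 6.05 km/s

Stage wet mass = m₀ − payload = 82,260 − 5,410 = 76,850 kg.
Stage dry mass = ε × stage wet mass = 0.132 × 76,850 = 10,144.2 kg.
Burnout mass m_f = stage dry + payload = 10,144.2 + 5,410 = 15,554.2 kg.
From the ideal rocket equation, Δv = v_e · ln(82,260/15,554.2) = 3630.0 × ln(5.289) = 3630.0 × 1.6656 ≈ 6046 m/s.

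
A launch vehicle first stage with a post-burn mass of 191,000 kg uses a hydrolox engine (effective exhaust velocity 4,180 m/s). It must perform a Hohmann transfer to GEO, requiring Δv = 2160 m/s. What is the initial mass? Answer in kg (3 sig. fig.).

Rocket equation: m₀/m_f = exp(Δv / v_e) = exp(2160 / 4180.0) = exp(0.5167) = 1.6766.
m₀ = m_f × 1.6766 = 191,000 × 1.6766 = 320,231 kg.

initial mass ≈ 320000 kg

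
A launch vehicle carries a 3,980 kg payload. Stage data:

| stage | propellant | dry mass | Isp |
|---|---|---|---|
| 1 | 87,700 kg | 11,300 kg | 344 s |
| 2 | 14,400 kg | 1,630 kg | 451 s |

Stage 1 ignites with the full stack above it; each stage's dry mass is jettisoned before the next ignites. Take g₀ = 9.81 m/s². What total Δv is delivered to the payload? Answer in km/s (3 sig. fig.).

Ignition mass of stage 1 = 87,700+11,300 + 14,400+1,630 + 3,980 = 119,010 kg.
Stage 1: m₀ = 119,010 kg, m_f = 119,010 − 87,700 = 31,310 kg; Δv = 344×9.81×ln(3.801) = 3374.6×1.3353 ≈ 4506 m/s.
Stage 2: m₀ = 20,010 kg, m_f = 20,010 − 14,400 = 5,610 kg; Δv = 451×9.81×ln(3.567) = 4424.3×1.2717 ≈ 5626 m/s.
Total Δv = 4506 + 5626 = 10132 m/s.

Δv ≈ 10.1 km/s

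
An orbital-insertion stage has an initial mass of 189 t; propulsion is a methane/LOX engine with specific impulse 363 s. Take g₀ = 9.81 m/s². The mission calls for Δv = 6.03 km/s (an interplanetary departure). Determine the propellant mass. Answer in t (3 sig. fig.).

v_e = Isp · g₀ = 363 × 9.81 = 3561.0 m/s.
Rocket equation: m₀/m_f = exp(Δv / v_e) = exp(6030 / 3561.0) = exp(1.6933) = 5.4376.
m_f = 189 / 5.4376 = 34.758 t, so propellant = m₀ − m_f = 189 − 34.758 = 154.242 t.

propellant mass ≈ 154 t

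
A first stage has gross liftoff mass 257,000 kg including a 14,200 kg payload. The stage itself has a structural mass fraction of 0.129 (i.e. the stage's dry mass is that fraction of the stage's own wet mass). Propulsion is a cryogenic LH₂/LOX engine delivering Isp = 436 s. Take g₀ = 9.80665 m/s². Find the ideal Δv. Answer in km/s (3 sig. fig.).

Stage wet mass = m₀ − payload = 257,000 − 14,200 = 242,800 kg.
Stage dry mass = ε × stage wet mass = 0.129 × 242,800 = 31,321.2 kg.
Burnout mass m_f = stage dry + payload = 31,321.2 + 14,200 = 45,521.2 kg.
v_e = Isp · g₀ = 436 × 9.80665 = 4275.7 m/s.
By the Tsiolkovsky rocket equation, Δv = v_e · ln(257,000/45,521.2) = 4275.7 × ln(5.646) = 4275.7 × 1.7309 ≈ 7401 m/s.

Δv ≈ 7.40 km/s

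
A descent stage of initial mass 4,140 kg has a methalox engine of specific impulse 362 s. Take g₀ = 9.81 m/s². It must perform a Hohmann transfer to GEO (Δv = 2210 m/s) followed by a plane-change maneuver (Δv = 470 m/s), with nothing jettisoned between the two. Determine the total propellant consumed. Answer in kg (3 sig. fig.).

v_e = Isp · g₀ = 362 × 9.81 = 3551.2 m/s.
After the first burn: m = 4140 × exp(−2210/3551.2) = 4140 × 0.53670 = 2,221.94 kg.
After the second burn: m = 2,221.94 × exp(−470/3551.2) = 2,221.94 × 0.87604 = 1,946.51 kg.
Total propellant = m₀ − m_final = 4140 − 1,946.51 = 2,193.49 kg.

total propellant consumed ≈ 2190 kg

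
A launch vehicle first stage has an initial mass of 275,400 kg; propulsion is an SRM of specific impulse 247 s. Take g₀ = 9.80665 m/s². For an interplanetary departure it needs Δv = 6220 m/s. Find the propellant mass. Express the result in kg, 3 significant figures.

propellant mass ≈ 254000 kg

v_e = Isp · g₀ = 247 × 9.80665 = 2422.2 m/s.
Using Δv = v_e ln(m₀/m_f): m₀/m_f = exp(Δv / v_e) = exp(6220 / 2422.2) = exp(2.5679) = 13.0380.
m_f = 275,400 / 13.0380 = 21,122.9 kg, so propellant = m₀ − m_f = 275,400 − 21,122.9 = 254,277.1 kg.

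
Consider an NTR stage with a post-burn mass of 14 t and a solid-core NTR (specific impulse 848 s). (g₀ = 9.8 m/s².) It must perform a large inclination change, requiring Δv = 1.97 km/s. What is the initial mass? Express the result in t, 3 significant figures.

initial mass ≈ 17.7 t

v_e = Isp · g₀ = 848 × 9.8 = 8310.4 m/s.
Using Δv = v_e ln(m₀/m_f): m₀/m_f = exp(Δv / v_e) = exp(1970 / 8310.4) = exp(0.2371) = 1.2675.
m₀ = m_f × 1.2675 = 14 × 1.2675 = 17.745 t.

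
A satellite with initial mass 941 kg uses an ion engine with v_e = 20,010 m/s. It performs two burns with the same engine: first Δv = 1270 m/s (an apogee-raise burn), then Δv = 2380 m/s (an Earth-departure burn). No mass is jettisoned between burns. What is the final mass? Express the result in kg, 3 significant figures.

After the first burn: m = 941 × exp(−1270/20010.0) = 941 × 0.93850 = 883.129 kg.
After the second burn: m = 883.129 × exp(−2380/20010.0) = 883.129 × 0.88786 = 784.095 kg.

final mass ≈ 784 kg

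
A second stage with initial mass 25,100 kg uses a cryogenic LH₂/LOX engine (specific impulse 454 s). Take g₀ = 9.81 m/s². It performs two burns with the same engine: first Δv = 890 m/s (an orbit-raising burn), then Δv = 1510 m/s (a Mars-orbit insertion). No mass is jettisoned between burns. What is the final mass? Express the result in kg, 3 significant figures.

v_e = Isp · g₀ = 454 × 9.81 = 4453.7 m/s.
After the first burn: m = 25100 × exp(−890/4453.7) = 25100 × 0.81887 = 20,553.6 kg.
After the second burn: m = 20,553.6 × exp(−1510/4453.7) = 20,553.6 × 0.71245 = 14,643.4 kg.

final mass ≈ 14600 kg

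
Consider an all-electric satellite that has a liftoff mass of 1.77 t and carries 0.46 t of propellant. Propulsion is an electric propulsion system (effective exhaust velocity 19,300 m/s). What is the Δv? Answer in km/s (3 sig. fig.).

m_f = m₀ − m_prop = 1.77 − 0.46 = 1.31 t.
Rocket equation: Δv = v_e · ln(m₀/m_f) = 19300.0 × ln(1.351) = 19300.0 × 0.3010 ≈ 5808.4 m/s.

Δv ≈ 5.81 km/s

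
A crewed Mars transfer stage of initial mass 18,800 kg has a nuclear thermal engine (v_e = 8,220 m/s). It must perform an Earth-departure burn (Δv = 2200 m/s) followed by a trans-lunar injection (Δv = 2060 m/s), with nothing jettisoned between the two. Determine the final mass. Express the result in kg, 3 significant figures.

final mass ≈ 11200 kg

After the first burn: m = 18800 × exp(−2200/8220.0) = 18800 × 0.76518 = 14,385.4 kg.
After the second burn: m = 14,385.4 × exp(−2060/8220.0) = 14,385.4 × 0.77833 = 11,196.6 kg.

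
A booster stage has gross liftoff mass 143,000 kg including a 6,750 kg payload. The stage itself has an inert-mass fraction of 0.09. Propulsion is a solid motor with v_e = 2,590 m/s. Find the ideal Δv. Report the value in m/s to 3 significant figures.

Stage wet mass = m₀ − payload = 143,000 − 6,750 = 136,250 kg.
Stage dry mass = ε × stage wet mass = 0.09 × 136,250 = 12,262.5 kg.
Burnout mass m_f = stage dry + payload = 12,262.5 + 6,750 = 19,012.5 kg.
Rocket equation: Δv = v_e · ln(143,000/19,012.5) = 2590.0 × ln(7.521) = 2590.0 × 2.0177 ≈ 5226 m/s.

Δv ≈ 5230 m/s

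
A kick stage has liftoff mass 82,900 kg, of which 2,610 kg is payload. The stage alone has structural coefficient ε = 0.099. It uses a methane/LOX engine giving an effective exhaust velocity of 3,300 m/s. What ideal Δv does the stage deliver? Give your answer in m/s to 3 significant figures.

Stage wet mass = m₀ − payload = 82,900 − 2,610 = 80,290 kg.
Stage dry mass = ε × stage wet mass = 0.099 × 80,290 = 7,948.71 kg.
Burnout mass m_f = stage dry + payload = 7,948.71 + 2,610 = 10,558.71 kg.
By the Tsiolkovsky rocket equation, Δv = v_e · ln(82,900/10,558.71) = 3300.0 × ln(7.851) = 3300.0 × 2.0607 ≈ 6800 m/s.

Δv ≈ 6800 m/s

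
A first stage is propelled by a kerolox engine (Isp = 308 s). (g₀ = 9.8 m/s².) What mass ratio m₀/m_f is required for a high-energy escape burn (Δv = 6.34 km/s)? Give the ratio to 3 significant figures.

v_e = Isp · g₀ = 308 × 9.8 = 3018.4 m/s.
m₀/m_f = exp(Δv / v_e) = exp(6340 / 3018.4) = exp(2.1005) = 8.1699.

mass ratio ≈ 8.17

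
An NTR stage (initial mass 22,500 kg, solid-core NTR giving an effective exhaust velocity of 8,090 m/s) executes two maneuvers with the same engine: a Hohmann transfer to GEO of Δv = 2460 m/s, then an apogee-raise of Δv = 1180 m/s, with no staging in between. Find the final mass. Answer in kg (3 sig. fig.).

final mass ≈ 14300 kg

After the first burn: m = 22500 × exp(−2460/8090.0) = 22500 × 0.73780 = 16,600.5 kg.
After the second burn: m = 16,600.5 × exp(−1180/8090.0) = 16,600.5 × 0.86428 = 14,347.5 kg.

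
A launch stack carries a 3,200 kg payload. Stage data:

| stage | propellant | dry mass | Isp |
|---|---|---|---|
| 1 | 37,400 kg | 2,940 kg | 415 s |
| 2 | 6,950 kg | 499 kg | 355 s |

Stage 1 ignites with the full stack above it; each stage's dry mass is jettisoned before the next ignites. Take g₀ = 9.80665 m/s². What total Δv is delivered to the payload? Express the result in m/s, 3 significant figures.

Ignition mass of stage 1 = 37,400+2,940 + 6,950+499 + 3,200 = 50,989 kg.
Stage 1: m₀ = 50,989 kg, m_f = 50,989 − 37,400 = 13,589 kg; Δv = 415×9.80665×ln(3.752) = 4069.8×1.3223 ≈ 5382 m/s.
Stage 2: m₀ = 10,649 kg, m_f = 10,649 − 6,950 = 3,699 kg; Δv = 355×9.80665×ln(2.879) = 3481.4×1.0574 ≈ 3681 m/s.
Total Δv = 5382 + 3681 = 9063 m/s.

Δv ≈ 9060 m/s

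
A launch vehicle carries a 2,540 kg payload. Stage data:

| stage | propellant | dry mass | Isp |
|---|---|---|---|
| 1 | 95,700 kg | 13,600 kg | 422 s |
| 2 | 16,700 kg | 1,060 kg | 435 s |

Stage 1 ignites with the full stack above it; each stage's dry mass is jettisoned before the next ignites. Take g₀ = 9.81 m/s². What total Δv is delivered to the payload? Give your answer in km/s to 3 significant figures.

Δv ≈ 12.9 km/s

Ignition mass of stage 1 = 95,700+13,600 + 16,700+1,060 + 2,540 = 129,600 kg.
Stage 1: m₀ = 129,600 kg, m_f = 129,600 − 95,700 = 33,900 kg; Δv = 422×9.81×ln(3.823) = 4139.8×1.3410 ≈ 5552 m/s.
Stage 2: m₀ = 20,300 kg, m_f = 20,300 − 16,700 = 3,600 kg; Δv = 435×9.81×ln(5.639) = 4267.4×1.7297 ≈ 7381 m/s.
Total Δv = 5552 + 7381 = 12933 m/s.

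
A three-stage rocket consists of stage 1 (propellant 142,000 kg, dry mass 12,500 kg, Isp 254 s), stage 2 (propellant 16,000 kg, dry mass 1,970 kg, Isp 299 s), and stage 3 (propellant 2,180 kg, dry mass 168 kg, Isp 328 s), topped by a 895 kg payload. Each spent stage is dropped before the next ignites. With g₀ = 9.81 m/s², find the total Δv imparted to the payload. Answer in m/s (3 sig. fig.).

Δv ≈ 11800 m/s

Ignition mass of stage 1 = 142,000+12,500 + 16,000+1,970 + 2,180+168 + 895 = 175,713 kg.
Stage 1: m₀ = 175,713 kg, m_f = 175,713 − 142,000 = 33,713 kg; Δv = 254×9.81×ln(5.212) = 2491.7×1.6510 ≈ 4114 m/s.
Stage 2: m₀ = 21,213 kg, m_f = 21,213 − 16,000 = 5,213 kg; Δv = 299×9.81×ln(4.069) = 2933.2×1.4035 ≈ 4117 m/s.
Stage 3: m₀ = 3,243 kg, m_f = 3,243 − 2,180 = 1,063 kg; Δv = 328×9.81×ln(3.051) = 3217.7×1.1154 ≈ 3589 m/s.
Total Δv = 4114 + 4117 + 3589 = 11820 m/s.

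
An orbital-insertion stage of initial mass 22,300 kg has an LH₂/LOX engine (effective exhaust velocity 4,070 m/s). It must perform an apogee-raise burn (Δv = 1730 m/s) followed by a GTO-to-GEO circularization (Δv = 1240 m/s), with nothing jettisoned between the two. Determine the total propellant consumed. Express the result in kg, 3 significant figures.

After the first burn: m = 22300 × exp(−1730/4070.0) = 22300 × 0.65373 = 14,578.2 kg.
After the second burn: m = 14,578.2 × exp(−1240/4070.0) = 14,578.2 × 0.73737 = 10,749.5 kg.
Total propellant = m₀ − m_final = 22300 − 10,749.5 = 11,550.5 kg.

total propellant consumed ≈ 11600 kg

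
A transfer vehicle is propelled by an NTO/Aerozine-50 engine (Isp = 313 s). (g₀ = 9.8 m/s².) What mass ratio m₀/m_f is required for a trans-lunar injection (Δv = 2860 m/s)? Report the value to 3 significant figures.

mass ratio ≈ 2.54

v_e = Isp · g₀ = 313 × 9.8 = 3067.4 m/s.
Using Δv = v_e ln(m₀/m_f): m₀/m_f = exp(Δv / v_e) = exp(2860 / 3067.4) = exp(0.9324) = 2.5406.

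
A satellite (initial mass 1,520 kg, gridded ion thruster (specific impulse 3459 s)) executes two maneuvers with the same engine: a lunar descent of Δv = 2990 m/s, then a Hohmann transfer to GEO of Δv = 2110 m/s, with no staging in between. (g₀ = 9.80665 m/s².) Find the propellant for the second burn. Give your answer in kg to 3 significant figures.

propellant for the second burn ≈ 83.9 kg

v_e = Isp · g₀ = 3459 × 9.80665 = 33921.2 m/s.
After the first burn: m = 1520 × exp(−2990/33921.2) = 1520 × 0.91563 = 1,391.76 kg.
After the second burn: m = 1,391.76 × exp(−2110/33921.2) = 1,391.76 × 0.93969 = 1,307.82 kg.
Second-burn propellant = 1,391.76 − 1,307.82 = 83.94 kg.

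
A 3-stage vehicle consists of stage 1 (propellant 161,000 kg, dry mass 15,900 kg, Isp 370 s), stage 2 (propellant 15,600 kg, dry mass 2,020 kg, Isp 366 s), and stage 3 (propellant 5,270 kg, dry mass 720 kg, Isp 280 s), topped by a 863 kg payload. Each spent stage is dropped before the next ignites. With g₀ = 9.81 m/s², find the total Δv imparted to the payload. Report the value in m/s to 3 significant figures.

Ignition mass of stage 1 = 161,000+15,900 + 15,600+2,020 + 5,270+720 + 863 = 201,373 kg.
Stage 1: m₀ = 201,373 kg, m_f = 201,373 − 161,000 = 40,373 kg; Δv = 370×9.81×ln(4.988) = 3629.7×1.6070 ≈ 5833 m/s.
Stage 2: m₀ = 24,473 kg, m_f = 24,473 − 15,600 = 8,873 kg; Δv = 366×9.81×ln(2.758) = 3590.5×1.0146 ≈ 3643 m/s.
Stage 3: m₀ = 6,853 kg, m_f = 6,853 − 5,270 = 1,583 kg; Δv = 280×9.81×ln(4.329) = 2746.8×1.4654 ≈ 4025 m/s.
Total Δv = 5833 + 3643 + 4025 = 13501 m/s.

Δv ≈ 13500 m/s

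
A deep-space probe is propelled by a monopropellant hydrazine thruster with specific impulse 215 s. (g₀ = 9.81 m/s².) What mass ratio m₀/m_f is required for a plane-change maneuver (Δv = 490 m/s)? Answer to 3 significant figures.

mass ratio ≈ 1.26

v_e = Isp · g₀ = 215 × 9.81 = 2109.2 m/s.
m₀/m_f = exp(Δv / v_e) = exp(490 / 2109.2) = exp(0.2323) = 1.2615.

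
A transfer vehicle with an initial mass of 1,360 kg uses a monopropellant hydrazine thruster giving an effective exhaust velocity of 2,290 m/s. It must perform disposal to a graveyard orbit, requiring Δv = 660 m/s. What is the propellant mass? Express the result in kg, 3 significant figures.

propellant mass ≈ 341 kg

From the ideal rocket equation, m₀/m_f = exp(Δv / v_e) = exp(660 / 2290.0) = exp(0.2882) = 1.3340.
m_f = 1,360 / 1.3340 = 1,019.49 kg, so propellant = m₀ − m_f = 1,360 − 1,019.49 = 340.51 kg.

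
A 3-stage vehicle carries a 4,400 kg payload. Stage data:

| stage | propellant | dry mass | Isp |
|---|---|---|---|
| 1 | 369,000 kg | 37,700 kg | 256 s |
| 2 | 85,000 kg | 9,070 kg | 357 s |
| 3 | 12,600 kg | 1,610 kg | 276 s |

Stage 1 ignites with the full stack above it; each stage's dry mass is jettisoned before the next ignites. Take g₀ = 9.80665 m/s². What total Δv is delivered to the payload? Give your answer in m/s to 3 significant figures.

Ignition mass of stage 1 = 369,000+37,700 + 85,000+9,070 + 12,600+1,610 + 4,400 = 519,380 kg.
Stage 1: m₀ = 519,380 kg, m_f = 519,380 − 369,000 = 150,380 kg; Δv = 256×9.80665×ln(3.454) = 2510.5×1.2395 ≈ 3112 m/s.
Stage 2: m₀ = 112,680 kg, m_f = 112,680 − 85,000 = 27,680 kg; Δv = 357×9.80665×ln(4.071) = 3501.0×1.4038 ≈ 4915 m/s.
Stage 3: m₀ = 18,610 kg, m_f = 18,610 − 12,600 = 6,010 kg; Δv = 276×9.80665×ln(3.097) = 2706.6×1.1303 ≈ 3059 m/s.
Total Δv = 3112 + 4915 + 3059 = 11086 m/s.

Δv ≈ 11100 m/s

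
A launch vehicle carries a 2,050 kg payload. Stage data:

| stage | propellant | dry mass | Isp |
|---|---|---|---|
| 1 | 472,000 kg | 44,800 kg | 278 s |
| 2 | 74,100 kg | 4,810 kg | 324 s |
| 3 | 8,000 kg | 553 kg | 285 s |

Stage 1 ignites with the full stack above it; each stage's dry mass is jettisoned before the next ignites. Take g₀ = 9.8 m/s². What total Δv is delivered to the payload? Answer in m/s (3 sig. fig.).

Ignition mass of stage 1 = 472,000+44,800 + 74,100+4,810 + 8,000+553 + 2,050 = 606,313 kg.
Stage 1: m₀ = 606,313 kg, m_f = 606,313 − 472,000 = 134,313 kg; Δv = 278×9.8×ln(4.514) = 2724.4×1.5072 ≈ 4106 m/s.
Stage 2: m₀ = 89,513 kg, m_f = 89,513 − 74,100 = 15,413 kg; Δv = 324×9.8×ln(5.808) = 3175.2×1.7592 ≈ 5586 m/s.
Stage 3: m₀ = 10,603 kg, m_f = 10,603 − 8,000 = 2,603 kg; Δv = 285×9.8×ln(4.073) = 2793.0×1.4045 ≈ 3923 m/s.
Total Δv = 4106 + 5586 + 3923 = 13615 m/s.

Δv ≈ 13600 m/s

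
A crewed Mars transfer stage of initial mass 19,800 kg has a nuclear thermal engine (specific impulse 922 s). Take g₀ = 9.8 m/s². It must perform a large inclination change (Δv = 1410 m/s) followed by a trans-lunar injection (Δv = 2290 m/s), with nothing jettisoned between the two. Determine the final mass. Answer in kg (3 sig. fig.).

final mass ≈ 13100 kg

v_e = Isp · g₀ = 922 × 9.8 = 9035.6 m/s.
After the first burn: m = 19800 × exp(−1410/9035.6) = 19800 × 0.85552 = 16,939.3 kg.
After the second burn: m = 16,939.3 × exp(−2290/9035.6) = 16,939.3 × 0.77612 = 13,146.9 kg.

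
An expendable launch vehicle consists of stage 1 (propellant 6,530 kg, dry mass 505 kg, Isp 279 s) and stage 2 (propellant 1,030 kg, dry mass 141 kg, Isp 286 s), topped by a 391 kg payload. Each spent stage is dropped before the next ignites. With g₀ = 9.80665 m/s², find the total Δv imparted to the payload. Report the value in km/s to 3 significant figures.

Δv ≈ 6.92 km/s

Ignition mass of stage 1 = 6,530+505 + 1,030+141 + 391 = 8,597 kg.
Stage 1: m₀ = 8,597 kg, m_f = 8,597 − 6,530 = 2,067 kg; Δv = 279×9.80665×ln(4.159) = 2736.1×1.4253 ≈ 3900 m/s.
Stage 2: m₀ = 1,562 kg, m_f = 1,562 − 1,030 = 532 kg; Δv = 286×9.80665×ln(2.936) = 2804.7×1.0771 ≈ 3021 m/s.
Total Δv = 3900 + 3021 = 6921 m/s.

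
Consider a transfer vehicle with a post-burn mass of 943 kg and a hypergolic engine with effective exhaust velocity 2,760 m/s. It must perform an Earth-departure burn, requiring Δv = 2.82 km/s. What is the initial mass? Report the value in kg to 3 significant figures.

initial mass ≈ 2620 kg

By the Tsiolkovsky rocket equation, m₀/m_f = exp(Δv / v_e) = exp(2820 / 2760.0) = exp(1.0217) = 2.7780.
m₀ = m_f × 2.7780 = 943 × 2.7780 = 2,619.65 kg.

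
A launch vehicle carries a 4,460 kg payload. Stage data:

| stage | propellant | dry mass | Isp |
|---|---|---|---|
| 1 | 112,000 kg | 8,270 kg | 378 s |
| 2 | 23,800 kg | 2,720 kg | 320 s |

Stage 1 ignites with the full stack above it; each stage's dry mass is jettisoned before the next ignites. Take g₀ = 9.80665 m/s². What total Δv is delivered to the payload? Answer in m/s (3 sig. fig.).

Δv ≈ 9590 m/s

Ignition mass of stage 1 = 112,000+8,270 + 23,800+2,720 + 4,460 = 151,250 kg.
Stage 1: m₀ = 151,250 kg, m_f = 151,250 − 112,000 = 39,250 kg; Δv = 378×9.80665×ln(3.854) = 3706.9×1.3490 ≈ 5001 m/s.
Stage 2: m₀ = 30,980 kg, m_f = 30,980 − 23,800 = 7,180 kg; Δv = 320×9.80665×ln(4.315) = 3138.1×1.4620 ≈ 4588 m/s.
Total Δv = 5001 + 4588 = 9589 m/s.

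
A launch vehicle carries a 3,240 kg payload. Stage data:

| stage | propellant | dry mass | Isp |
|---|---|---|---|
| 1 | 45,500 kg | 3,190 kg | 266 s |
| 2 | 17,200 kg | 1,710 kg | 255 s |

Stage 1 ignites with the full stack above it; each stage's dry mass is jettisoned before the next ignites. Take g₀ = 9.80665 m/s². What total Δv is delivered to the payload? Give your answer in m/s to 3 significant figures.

Ignition mass of stage 1 = 45,500+3,190 + 17,200+1,710 + 3,240 = 70,840 kg.
Stage 1: m₀ = 70,840 kg, m_f = 70,840 − 45,500 = 25,340 kg; Δv = 266×9.80665×ln(2.796) = 2608.6×1.0280 ≈ 2682 m/s.
Stage 2: m₀ = 22,150 kg, m_f = 22,150 − 17,200 = 4,950 kg; Δv = 255×9.80665×ln(4.475) = 2500.7×1.4984 ≈ 3747 m/s.
Total Δv = 2682 + 3747 = 6429 m/s.

Δv ≈ 6430 m/s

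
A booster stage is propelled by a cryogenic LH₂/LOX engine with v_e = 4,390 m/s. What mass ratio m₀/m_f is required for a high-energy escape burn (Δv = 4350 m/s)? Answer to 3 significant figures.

From the ideal rocket equation, m₀/m_f = exp(Δv / v_e) = exp(4350 / 4390.0) = exp(0.9909) = 2.6936.

mass ratio ≈ 2.69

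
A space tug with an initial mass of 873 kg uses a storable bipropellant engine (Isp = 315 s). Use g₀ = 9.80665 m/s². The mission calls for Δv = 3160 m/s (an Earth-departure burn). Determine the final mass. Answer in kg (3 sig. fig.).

final mass ≈ 314 kg

v_e = Isp · g₀ = 315 × 9.80665 = 3089.1 m/s.
Rocket equation: m₀/m_f = exp(Δv / v_e) = exp(3160 / 3089.1) = exp(1.0230) = 2.7814.
m_f = m₀ / 2.7814 = 873 / 2.7814 = 313.871 kg.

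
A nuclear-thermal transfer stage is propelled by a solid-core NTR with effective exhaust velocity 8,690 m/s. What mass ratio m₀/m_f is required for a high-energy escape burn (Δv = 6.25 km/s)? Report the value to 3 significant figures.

From the ideal rocket equation, m₀/m_f = exp(Δv / v_e) = exp(6250 / 8690.0) = exp(0.7192) = 2.0528.

mass ratio ≈ 2.05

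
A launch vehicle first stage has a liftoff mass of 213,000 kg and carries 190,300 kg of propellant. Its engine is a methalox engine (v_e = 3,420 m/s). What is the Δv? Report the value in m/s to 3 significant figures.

m_f = m₀ − m_prop = 213,000 − 190,300 = 22,700 kg.
From the ideal rocket equation, Δv = v_e · ln(m₀/m_f) = 3420.0 × ln(9.383) = 3420.0 × 2.2389 ≈ 7657.1 m/s.

Δv ≈ 7660 m/s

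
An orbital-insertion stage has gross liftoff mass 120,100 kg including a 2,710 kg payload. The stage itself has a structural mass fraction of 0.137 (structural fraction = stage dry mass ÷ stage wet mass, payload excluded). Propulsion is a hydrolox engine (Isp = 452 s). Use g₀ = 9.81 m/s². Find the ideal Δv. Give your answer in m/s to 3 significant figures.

Stage wet mass = m₀ − payload = 120,100 − 2,710 = 117,390 kg.
Stage dry mass = ε × stage wet mass = 0.137 × 117,390 = 16,082.4 kg.
Burnout mass m_f = stage dry + payload = 16,082.4 + 2,710 = 18,792.4 kg.
v_e = Isp · g₀ = 452 × 9.81 = 4434.1 m/s.
From the ideal rocket equation, Δv = v_e · ln(120,100/18,792.4) = 4434.1 × ln(6.391) = 4434.1 × 1.8549 ≈ 8225 m/s.

Δv ≈ 8220 m/s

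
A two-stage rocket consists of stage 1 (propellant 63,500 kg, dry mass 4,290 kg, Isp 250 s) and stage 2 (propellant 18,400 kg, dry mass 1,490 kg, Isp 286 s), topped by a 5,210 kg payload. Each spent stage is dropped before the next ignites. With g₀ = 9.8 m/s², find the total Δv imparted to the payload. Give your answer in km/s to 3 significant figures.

Δv ≈ 6.52 km/s

Ignition mass of stage 1 = 63,500+4,290 + 18,400+1,490 + 5,210 = 92,890 kg.
Stage 1: m₀ = 92,890 kg, m_f = 92,890 − 63,500 = 29,390 kg; Δv = 250×9.8×ln(3.161) = 2450.0×1.1508 ≈ 2819 m/s.
Stage 2: m₀ = 25,100 kg, m_f = 25,100 − 18,400 = 6,700 kg; Δv = 286×9.8×ln(3.746) = 2802.8×1.3208 ≈ 3702 m/s.
Total Δv = 2819 + 3702 = 6521 m/s.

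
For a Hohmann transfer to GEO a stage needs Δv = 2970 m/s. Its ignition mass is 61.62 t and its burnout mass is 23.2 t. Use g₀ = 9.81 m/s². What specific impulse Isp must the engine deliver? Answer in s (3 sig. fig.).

ln(m₀/m_f) = ln(61620/23200) = ln(2.656) = 0.9768.
From the ideal rocket equation, v_e = Δv / ln(m₀/m_f) = 2970 / 0.9768 = 3040.4 m/s.
Isp = v_e / g₀ = 3040.4 / 9.81 = 309.9 s.

Isp ≈ 310 s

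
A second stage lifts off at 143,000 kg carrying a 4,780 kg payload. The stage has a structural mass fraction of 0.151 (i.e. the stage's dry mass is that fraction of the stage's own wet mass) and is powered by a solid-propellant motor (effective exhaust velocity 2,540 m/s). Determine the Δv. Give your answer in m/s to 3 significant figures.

Stage wet mass = m₀ − payload = 143,000 − 4,780 = 138,220 kg.
Stage dry mass = ε × stage wet mass = 0.151 × 138,220 = 20,871.2 kg.
Burnout mass m_f = stage dry + payload = 20,871.2 + 4,780 = 25,651.2 kg.
Δv = v_e · ln(143,000/25,651.2) = 2540.0 × ln(5.575) = 2540.0 × 1.7183 ≈ 4364 m/s.

Δv ≈ 4360 m/s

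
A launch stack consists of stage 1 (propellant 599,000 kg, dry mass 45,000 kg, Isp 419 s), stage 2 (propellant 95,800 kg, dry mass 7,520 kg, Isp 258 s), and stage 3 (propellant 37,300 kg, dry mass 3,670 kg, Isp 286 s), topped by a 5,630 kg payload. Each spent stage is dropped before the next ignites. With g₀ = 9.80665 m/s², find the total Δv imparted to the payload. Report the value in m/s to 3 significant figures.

Δv ≈ 12900 m/s

Ignition mass of stage 1 = 599,000+45,000 + 95,800+7,520 + 37,300+3,670 + 5,630 = 793,920 kg.
Stage 1: m₀ = 793,920 kg, m_f = 793,920 − 599,000 = 194,920 kg; Δv = 419×9.80665×ln(4.073) = 4109.0×1.4044 ≈ 5771 m/s.
Stage 2: m₀ = 149,920 kg, m_f = 149,920 − 95,800 = 54,120 kg; Δv = 258×9.80665×ln(2.77) = 2530.1×1.0189 ≈ 2578 m/s.
Stage 3: m₀ = 46,600 kg, m_f = 46,600 − 37,300 = 9,300 kg; Δv = 286×9.80665×ln(5.011) = 2804.7×1.6116 ≈ 4520 m/s.
Total Δv = 5771 + 2578 + 4520 = 12869 m/s.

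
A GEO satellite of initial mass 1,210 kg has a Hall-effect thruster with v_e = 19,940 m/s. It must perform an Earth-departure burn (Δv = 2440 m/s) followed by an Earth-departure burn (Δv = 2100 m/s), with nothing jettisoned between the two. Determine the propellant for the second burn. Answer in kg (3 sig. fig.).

After the first burn: m = 1210 × exp(−2440/19940.0) = 1210 × 0.88482 = 1,070.63 kg.
After the second burn: m = 1,070.63 × exp(−2100/19940.0) = 1,070.63 × 0.90004 = 963.61 kg.
Second-burn propellant = 1,070.63 − 963.61 = 107.02 kg.

propellant for the second burn ≈ 107 kg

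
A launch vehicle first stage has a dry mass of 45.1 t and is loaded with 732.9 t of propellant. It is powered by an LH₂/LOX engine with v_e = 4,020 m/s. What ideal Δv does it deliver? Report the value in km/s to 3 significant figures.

Δv ≈ 11.4 km/s

m₀ = m_dry + m_prop = 45.1 + 732.9 = 778 t.
Δv = v_e · ln(m₀/m_f) = 4020.0 × ln(17.25) = 4020.0 × 2.8478 ≈ 11448.3 m/s.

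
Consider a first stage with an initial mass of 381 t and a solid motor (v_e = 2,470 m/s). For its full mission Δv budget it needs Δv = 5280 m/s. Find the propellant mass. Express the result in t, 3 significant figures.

m₀/m_f = exp(Δv / v_e) = exp(5280 / 2470.0) = exp(2.1377) = 8.4795.
m_f = 381 / 8.4795 = 44.9319 t, so propellant = m₀ − m_f = 381 − 44.9319 = 336.0681 t.

propellant mass ≈ 336 t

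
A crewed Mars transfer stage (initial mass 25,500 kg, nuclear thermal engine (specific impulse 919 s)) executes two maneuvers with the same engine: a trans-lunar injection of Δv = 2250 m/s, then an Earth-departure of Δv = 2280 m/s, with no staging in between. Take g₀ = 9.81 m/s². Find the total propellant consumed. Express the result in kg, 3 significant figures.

v_e = Isp · g₀ = 919 × 9.81 = 9015.4 m/s.
After the first burn: m = 25500 × exp(−2250/9015.4) = 25500 × 0.77913 = 19,867.8 kg.
After the second burn: m = 19,867.8 × exp(−2280/9015.4) = 19,867.8 × 0.77654 = 15,428.1 kg.
Total propellant = m₀ − m_final = 25500 − 15,428.1 = 10,071.9 kg.

total propellant consumed ≈ 10100 kg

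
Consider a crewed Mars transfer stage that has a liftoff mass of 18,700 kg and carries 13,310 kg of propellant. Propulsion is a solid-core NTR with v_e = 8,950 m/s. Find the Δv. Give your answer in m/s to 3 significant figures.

Δv ≈ 11100 m/s

m_f = m₀ − m_prop = 18,700 − 13,310 = 5,390 kg.
Δv = v_e · ln(m₀/m_f) = 8950.0 × ln(3.469) = 8950.0 × 1.2440 ≈ 11133.6 m/s.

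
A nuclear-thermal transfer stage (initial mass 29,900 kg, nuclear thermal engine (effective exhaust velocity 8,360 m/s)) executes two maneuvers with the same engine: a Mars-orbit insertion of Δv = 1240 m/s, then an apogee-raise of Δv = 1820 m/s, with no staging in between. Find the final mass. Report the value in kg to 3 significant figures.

final mass ≈ 20700 kg

After the first burn: m = 29900 × exp(−1240/8360.0) = 29900 × 0.86215 = 25,778.3 kg.
After the second burn: m = 25,778.3 × exp(−1820/8360.0) = 25,778.3 × 0.80436 = 20,735 kg.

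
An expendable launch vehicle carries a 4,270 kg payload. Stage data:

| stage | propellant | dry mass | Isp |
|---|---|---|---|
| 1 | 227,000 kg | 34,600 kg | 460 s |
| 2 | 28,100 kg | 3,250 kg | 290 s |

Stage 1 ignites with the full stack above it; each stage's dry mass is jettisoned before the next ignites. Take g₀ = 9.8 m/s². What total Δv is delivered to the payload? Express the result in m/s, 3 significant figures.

Δv ≈ 10900 m/s

Ignition mass of stage 1 = 227,000+34,600 + 28,100+3,250 + 4,270 = 297,220 kg.
Stage 1: m₀ = 297,220 kg, m_f = 297,220 − 227,000 = 70,220 kg; Δv = 460×9.8×ln(4.233) = 4508.0×1.4428 ≈ 6504 m/s.
Stage 2: m₀ = 35,620 kg, m_f = 35,620 − 28,100 = 7,520 kg; Δv = 290×9.8×ln(4.737) = 2842.0×1.5553 ≈ 4420 m/s.
Total Δv = 6504 + 4420 = 10924 m/s.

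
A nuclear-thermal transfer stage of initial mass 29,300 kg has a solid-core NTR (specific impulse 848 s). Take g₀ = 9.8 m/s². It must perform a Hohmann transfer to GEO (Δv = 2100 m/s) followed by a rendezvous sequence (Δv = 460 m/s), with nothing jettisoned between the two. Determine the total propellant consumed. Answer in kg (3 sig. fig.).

total propellant consumed ≈ 7770 kg

v_e = Isp · g₀ = 848 × 9.8 = 8310.4 m/s.
After the first burn: m = 29300 × exp(−2100/8310.4) = 29300 × 0.77670 = 22,757.3 kg.
After the second burn: m = 22,757.3 × exp(−460/8310.4) = 22,757.3 × 0.94615 = 21,531.8 kg.
Total propellant = m₀ − m_final = 29300 − 21,531.8 = 7,768.2 kg.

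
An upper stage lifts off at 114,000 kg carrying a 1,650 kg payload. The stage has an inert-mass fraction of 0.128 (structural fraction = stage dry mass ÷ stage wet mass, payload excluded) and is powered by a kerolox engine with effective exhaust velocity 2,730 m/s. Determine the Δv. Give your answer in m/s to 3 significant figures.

Stage wet mass = m₀ − payload = 114,000 − 1,650 = 112,350 kg.
Stage dry mass = ε × stage wet mass = 0.128 × 112,350 = 14,380.8 kg.
Burnout mass m_f = stage dry + payload = 14,380.8 + 1,650 = 16,030.8 kg.
From the ideal rocket equation, Δv = v_e · ln(114,000/16,030.8) = 2730.0 × ln(7.111) = 2730.0 × 1.9617 ≈ 5355 m/s.

Δv ≈ 5360 m/s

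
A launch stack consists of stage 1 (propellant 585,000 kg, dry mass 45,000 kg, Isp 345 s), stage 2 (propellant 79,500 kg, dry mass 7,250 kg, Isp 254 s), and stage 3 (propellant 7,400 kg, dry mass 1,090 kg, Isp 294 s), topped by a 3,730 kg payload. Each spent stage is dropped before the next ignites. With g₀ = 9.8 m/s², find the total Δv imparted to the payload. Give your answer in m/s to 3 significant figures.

Δv ≈ 12200 m/s

Ignition mass of stage 1 = 585,000+45,000 + 79,500+7,250 + 7,400+1,090 + 3,730 = 728,970 kg.
Stage 1: m₀ = 728,970 kg, m_f = 728,970 − 585,000 = 143,970 kg; Δv = 345×9.8×ln(5.063) = 3381.0×1.6220 ≈ 5484 m/s.
Stage 2: m₀ = 98,970 kg, m_f = 98,970 − 79,500 = 19,470 kg; Δv = 254×9.8×ln(5.083) = 2489.2×1.6259 ≈ 4047 m/s.
Stage 3: m₀ = 12,220 kg, m_f = 12,220 − 7,400 = 4,820 kg; Δv = 294×9.8×ln(2.535) = 2881.2×0.9303 ≈ 2680 m/s.
Total Δv = 5484 + 4047 + 2680 = 12211 m/s.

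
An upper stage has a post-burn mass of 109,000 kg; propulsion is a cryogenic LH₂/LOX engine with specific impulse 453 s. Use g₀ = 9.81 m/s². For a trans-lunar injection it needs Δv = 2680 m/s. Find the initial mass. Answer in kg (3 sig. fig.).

v_e = Isp · g₀ = 453 × 9.81 = 4443.9 m/s.
Rocket equation: m₀/m_f = exp(Δv / v_e) = exp(2680 / 4443.9) = exp(0.6031) = 1.8277.
m₀ = m_f × 1.8277 = 109,000 × 1.8277 = 199,219 kg.

initial mass ≈ 199000 kg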